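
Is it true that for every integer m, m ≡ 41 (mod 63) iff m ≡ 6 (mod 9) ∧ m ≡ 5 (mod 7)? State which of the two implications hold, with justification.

(⟹) This fails: m = 41 gives 41 ≡ 41 (mod 63) but 41 ≡ 5 (mod 9), so the conjunction on the right does not hold.

(⟸) This fails: m = 33 satisfies both congruences on the right (33 ≡ 6 mod 9 and 33 ≡ 5 mod 7) yet 33 ≡ 33 (mod 63), not 41.

Neither direction holds.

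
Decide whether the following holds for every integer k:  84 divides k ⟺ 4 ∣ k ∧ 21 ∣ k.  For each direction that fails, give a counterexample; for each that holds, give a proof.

(←) Suppose 4 ∣ k and 21 ∣ k. Any common multiple of 4 and 21 is a multiple of their lcm; here gcd(4, 21) = 1, so lcm(4, 21) = 4·21 = 84, so 84 ∣ k.

(→) If 84 ∣ k, write k = 84q. Since 84 = 21·4, k = 4·(21q), so 4 ∣ k; and since 84 = 4·21, k = 21·(4q), so 21 ∣ k.

Both directions hold; the statement is true.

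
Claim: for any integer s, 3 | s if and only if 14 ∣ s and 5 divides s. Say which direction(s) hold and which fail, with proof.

Neither implication holds.

Forward direction. This fails: take s = 3. Certainly 3 ∣ 3, but 14 ∤ 3.

Converse. This fails: take s = 70. Both 14 ∣ 70 and 5 ∣ 70, yet 70 is not a multiple of 3 (since 70 = 23·3 + 1), so 3 ∤ 70.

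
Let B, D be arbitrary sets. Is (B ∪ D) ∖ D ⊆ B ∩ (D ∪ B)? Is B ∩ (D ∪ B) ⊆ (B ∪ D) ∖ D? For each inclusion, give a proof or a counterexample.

(⊆) holds; (⊇) fails.

Forward inclusion. Let x ∈ (B ∪ D) ∖ D. Then x ∈ B and x ∉ D, from which x ∈ B ∩ (D ∪ B).

Reverse inclusion. This inclusion fails. Take B = {1}, D = {1}; then 1 ∈ B ∩ (D ∪ B) but 1 ∉ (B ∪ D) ∖ D.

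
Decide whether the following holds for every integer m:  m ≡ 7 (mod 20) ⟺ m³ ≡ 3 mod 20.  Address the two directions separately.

(⟸) Suppose m³ ≡ 3 (mod 20). The only residue r in {0, …, 19} with r³ ≡ 3 (mod 20) is r = 7, so m ≡ 7 (mod 20).

(⟹) Suppose m ≡ 7 (mod 20). Write m = 20j + 7. Then (20j + 7)³ = 8000j³ + 8400j² + 2940j + 343 = 20(400j³ + 420j² + 147j + 17) + 3, so m³ ≡ 3 (mod 20).

Both implications hold.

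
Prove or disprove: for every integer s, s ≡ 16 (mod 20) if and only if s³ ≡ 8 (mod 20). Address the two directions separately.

(⟹) This fails: take s = 16. Then 16 ≡ 16 (mod 20), but 16³ = 4096 ≡ 16 (mod 20), not 8.

(⟸) This fails: take s = 2. Then 2³ = 8 ≡ 8 (mod 20), yet 2 ≡ 2 (mod 20), not 16.

Both directions fail.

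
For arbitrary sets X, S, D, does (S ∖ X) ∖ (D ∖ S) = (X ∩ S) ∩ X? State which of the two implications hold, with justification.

Neither inclusion holds.

(⊆) This inclusion fails. Take X = ∅, S = {1}, D = ∅; then 1 ∈ (S ∖ X) ∖ (D ∖ S) but 1 ∉ (X ∩ S) ∩ X.

(⊇) This inclusion fails. Take X = {1}, S = {1}, D = ∅; then 1 ∈ (X ∩ S) ∩ X but 1 ∉ (S ∖ X) ∖ (D ∖ S).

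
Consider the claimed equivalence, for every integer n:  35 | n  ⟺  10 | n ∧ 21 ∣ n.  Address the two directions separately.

(⇒) fails; (⇐) holds.

(⇒) This fails: take n = 35. Certainly 35 ∣ 35, but 10 ∤ 35.

(⇐) Suppose 10 ∣ n and 21 ∣ n. Any common multiple of 10 and 21 is a multiple of their lcm; here gcd(10, 21) = 1, so lcm(10, 21) = 10·21 = 210, so 210 ∣ n. Since 35 ∣ 210, it follows that 35 ∣ n.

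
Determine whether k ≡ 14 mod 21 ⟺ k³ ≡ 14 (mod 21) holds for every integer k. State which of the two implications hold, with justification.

[⇒] Suppose k ≡ 14 mod 21. Write k = 21j + 14. Then (21j + 14)³ = 9261j³ + 18522j² + 12348j + 2744 = 21(441j³ + 882j² + 588j + 130) + 14, so k³ ≡ 14 (mod 21).

[⇐] Conversely, suppose k³ ≡ 14 (mod 21). The only residue r in {0, …, 20} with r³ ≡ 14 (mod 21) is r = 14, so k ≡ 14 (mod 21).

Both directions hold.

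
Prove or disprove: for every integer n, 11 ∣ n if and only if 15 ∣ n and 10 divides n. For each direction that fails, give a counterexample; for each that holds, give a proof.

(⇒) fails and (⇐) fails.

(⟹) This fails: take n = 11. Certainly 11 ∣ 11, but 15 ∤ 11.

(⟸) This fails: take n = 30. Both 15 ∣ 30 and 10 ∣ 30, yet 30 is not a multiple of 11 (since 30 = 2·11 + 8), so 11 ∤ 30.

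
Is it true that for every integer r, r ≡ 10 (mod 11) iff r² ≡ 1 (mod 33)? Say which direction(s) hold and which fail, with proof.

(⟹) This fails: take r = 21. Then 21 ≡ 10 (mod 11), but 21² = 441 ≡ 12 (mod 33), not 1.

(⟸) This fails: take r = 1. Then 1² = 1 ≡ 1 (mod 33), yet 1 ≡ 1 (mod 11), not 10.

Both directions fail.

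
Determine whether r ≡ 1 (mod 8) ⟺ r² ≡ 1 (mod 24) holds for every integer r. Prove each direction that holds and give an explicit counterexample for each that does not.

(⇒) fails and (⇐) fails.

(⟹) This fails: take r = 9. Then 9 ≡ 1 (mod 8), but 9² = 81 ≡ 9 (mod 24), not 1.

(⟸) This fails: take r = 5. Then 5² = 25 ≡ 1 (mod 24), yet 5 ≡ 5 (mod 8), not 1.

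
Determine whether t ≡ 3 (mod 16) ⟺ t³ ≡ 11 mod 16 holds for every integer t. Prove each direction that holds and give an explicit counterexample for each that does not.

Both directions hold; the statement is true.

(⇒) Suppose t ≡ 3 (mod 16). Write t = 16j + 3. Then (16j + 3)³ = 4096j³ + 2304j² + 432j + 27 = 16(256j³ + 144j² + 27j + 1) + 11, so t³ ≡ 11 (mod 16).

(⇐) Conversely, suppose t³ ≡ 11 (mod 16). The only residue r in {0, …, 15} with r³ ≡ 11 (mod 16) is r = 3, so t ≡ 3 (mod 16).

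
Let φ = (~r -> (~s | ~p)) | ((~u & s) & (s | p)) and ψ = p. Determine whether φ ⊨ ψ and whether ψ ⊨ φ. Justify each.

(⇒) This fails. Under p = F, s = F, r = F, u = F, the left side is true but the right side is false.

(⇐) This fails. Under p = T, s = T, r = F, u = T, the left side is false but the right side is true.

Neither direction holds.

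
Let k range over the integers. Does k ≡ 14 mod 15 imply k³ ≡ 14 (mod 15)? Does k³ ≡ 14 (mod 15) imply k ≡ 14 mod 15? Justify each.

(⇒) Suppose k ≡ 14 mod 15. Write k = 15j + 14. Then (15j + 14)³ = 3375j³ + 9450j² + 8820j + 2744 = 15(225j³ + 630j² + 588j + 182) + 14, so k³ ≡ 14 (mod 15).

(⇐) Conversely, suppose k³ ≡ 14 (mod 15). The only residue r in {0, …, 14} with r³ ≡ 14 (mod 15) is r = 14, so k ≡ 14 (mod 15).

Equivalent; both directions hold.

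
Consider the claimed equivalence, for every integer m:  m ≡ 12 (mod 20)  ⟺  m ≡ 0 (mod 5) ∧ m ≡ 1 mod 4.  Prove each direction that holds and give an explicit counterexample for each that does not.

Forward direction. This fails: m = 12 gives 12 ≡ 12 (mod 20) but 12 ≡ 2 (mod 5), so the conjunction on the right does not hold.

Converse. This fails: m = 5 satisfies both congruences on the right (5 ≡ 0 mod 5 and 5 ≡ 1 mod 4) yet 5 ≡ 5 (mod 20), not 12.

Both directions fail.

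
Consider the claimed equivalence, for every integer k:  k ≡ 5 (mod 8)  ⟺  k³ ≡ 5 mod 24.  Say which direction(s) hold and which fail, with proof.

Only the converse holds.

(⇒) This fails: take k = 13. Then 13 ≡ 5 (mod 8), but 13³ = 2197 ≡ 13 (mod 24), not 5.

(⇐) Conversely, the residues r modulo 24 with r³ ≡ 5 (mod 24) are exactly {5}, and each is ≡ 5 (mod 8).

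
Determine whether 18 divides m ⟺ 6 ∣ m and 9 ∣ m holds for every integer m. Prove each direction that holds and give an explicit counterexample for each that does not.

(⟹) If 18 ∣ m, write m = 18q. Since 18 = 3·6, m = 6·(3q), so 6 ∣ m; and since 18 = 2·9, m = 9·(2q), so 9 ∣ m.

(⟸) Suppose 6 ∣ m and 9 ∣ m. Any common multiple of 6 and 9 is a multiple of their lcm; here lcm(6, 9) = 6·9/gcd(6, 9) = 54/3 = 18, so 18 ∣ m.

Both implications hold.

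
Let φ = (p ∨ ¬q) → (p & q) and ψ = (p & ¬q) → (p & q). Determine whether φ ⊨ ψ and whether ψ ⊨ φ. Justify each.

(⇒) holds; (⇐) fails.

[⇐] This fails. Under q = F, p = F, the left side is false but the right side is true.

[⇒] Assume the antecedent. If q is true, (p & ¬q) → (p & q) reduces to true regardless of the other variables. If q is false, the antecedent cannot hold. Either way (p & ¬q) → (p & q) holds.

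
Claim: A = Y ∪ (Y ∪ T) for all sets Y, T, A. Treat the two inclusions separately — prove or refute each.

Both inclusions fail.

Forward inclusion. This inclusion fails. Take Y = ∅, T = ∅, A = {1}; then 1 ∈ A but 1 ∉ Y ∪ (Y ∪ T).

Reverse inclusion. This inclusion fails. Take Y = {1}, T = ∅, A = ∅; then 1 ∈ Y ∪ (Y ∪ T) but 1 ∉ A.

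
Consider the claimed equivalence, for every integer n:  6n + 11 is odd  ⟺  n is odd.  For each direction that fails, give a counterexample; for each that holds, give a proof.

(⇒) fails; (⇐) holds.

[⇐] Suppose n is odd. Since 6 is even, 6n is even for every n, so 6n + 11 has the same parity as 11, which is odd. Hence 6n + 11 is odd.

[⇒] This fails: take n = 6. Then 6n + 11 = 47, which is odd, yet n = 6 is even, not odd.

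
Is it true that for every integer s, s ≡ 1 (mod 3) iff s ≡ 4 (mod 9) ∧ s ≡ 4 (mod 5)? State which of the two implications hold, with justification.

(⇒) This fails: s = 1 gives 1 ≡ 1 (mod 3) but 1 ≡ 1 (mod 9), so the conjunction on the right does not hold.

(⇐) Conversely, if s ≡ 4 (mod 9) and s ≡ 4 (mod 5), then by the Chinese remainder theorem s ≡ 4 (mod 45). Since 4 ≡ 1 (mod 3) and 3 ∣ 45, we get s ≡ 1 (mod 3).

The forward direction fails; the converse holds.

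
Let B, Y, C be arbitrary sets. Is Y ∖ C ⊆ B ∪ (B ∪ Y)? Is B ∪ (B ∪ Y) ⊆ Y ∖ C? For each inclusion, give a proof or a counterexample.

(⊆) holds; (⊇) fails.

(⟹) Let x ∈ Y ∖ C. Then either x ∈ Y and x ∉ B, C; or x ∈ B ∩ Y and x ∉ C. In each case x ∈ B ∪ (B ∪ Y), so Y ∖ C ⊆ B ∪ (B ∪ Y).

(⟸) This inclusion fails. Take B = {1}, Y = ∅, C = ∅; then 1 ∈ B ∪ (B ∪ Y) but 1 ∉ Y ∖ C.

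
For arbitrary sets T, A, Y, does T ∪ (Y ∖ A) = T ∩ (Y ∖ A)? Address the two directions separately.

(⊆) fails; (⊇) holds.

Forward inclusion. This inclusion fails. Take T = {1}, A = ∅, Y = ∅; then 1 ∈ T ∪ (Y ∖ A) but 1 ∉ T ∩ (Y ∖ A).

Reverse inclusion. Let x ∈ T ∩ (Y ∖ A). Then x ∈ T ∩ Y and x ∉ A, from which x ∈ T ∪ (Y ∖ A).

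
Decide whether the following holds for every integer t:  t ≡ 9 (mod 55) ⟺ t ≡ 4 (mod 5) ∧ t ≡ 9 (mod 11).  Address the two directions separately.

Both directions hold; the statement is true.

(⇐) If t ≡ 4 (mod 5) and t ≡ 9 (mod 11), then by the Chinese remainder theorem t ≡ 9 (mod 55). This is exactly t ≡ 9 (mod 55).

(⇒) Suppose t ≡ 9 (mod 55); write t = 55j + 9. Since 5 ∣ 55, reducing mod 5 gives t ≡ 9 ≡ 4 (mod 5); since 11 ∣ 55, reducing mod 11 gives t ≡ 9 (mod 11).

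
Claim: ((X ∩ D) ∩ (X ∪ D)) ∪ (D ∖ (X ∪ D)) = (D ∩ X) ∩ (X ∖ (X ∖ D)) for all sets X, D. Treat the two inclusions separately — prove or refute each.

Both inclusions hold.

(⊆) Let x ∈ ((X ∩ D) ∩ (X ∪ D)) ∪ (D ∖ (X ∪ D)). Then x ∈ X ∩ D, from which x ∈ (D ∩ X) ∩ (X ∖ (X ∖ D)).

(⊇) Let x ∈ (D ∩ X) ∩ (X ∖ (X ∖ D)). Then x ∈ X ∩ D, from which x ∈ ((X ∩ D) ∩ (X ∪ D)) ∪ (D ∖ (X ∪ D)).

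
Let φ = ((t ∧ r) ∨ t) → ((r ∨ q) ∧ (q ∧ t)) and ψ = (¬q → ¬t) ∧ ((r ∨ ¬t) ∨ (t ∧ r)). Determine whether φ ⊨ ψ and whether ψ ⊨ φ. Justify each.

Only the converse holds.

(⇒) This fails. Under r = F, t = T, q = T, the left side is true but the right side is false.

(⇐) Assume the antecedent. If t is true, the antecedent forces (r = T, t = T, q = T), and the consequent holds there. If t is false, the consequent reduces to true regardless of the other variables. Either way the consequent holds.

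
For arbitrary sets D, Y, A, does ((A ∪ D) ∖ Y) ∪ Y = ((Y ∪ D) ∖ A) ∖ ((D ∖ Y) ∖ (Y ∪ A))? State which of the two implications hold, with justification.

The sets are not equal: only the reverse inclusion holds.

(⟹) This inclusion fails. Take D = {1}, Y = ∅, A = ∅; then 1 ∈ ((A ∪ D) ∖ Y) ∪ Y but 1 ∉ ((Y ∪ D) ∖ A) ∖ ((D ∖ Y) ∖ (Y ∪ A)).

(⟸) Let x ∈ ((Y ∪ D) ∖ A) ∖ ((D ∖ Y) ∖ (Y ∪ A)). Then either x ∈ Y and x ∉ D, A; or x ∈ D ∩ Y and x ∉ A. In each case x ∈ ((A ∪ D) ∖ Y) ∪ Y, so ((Y ∪ D) ∖ A) ∖ ((D ∖ Y) ∖ (Y ∪ A)) ⊆ ((A ∪ D) ∖ Y) ∪ Y.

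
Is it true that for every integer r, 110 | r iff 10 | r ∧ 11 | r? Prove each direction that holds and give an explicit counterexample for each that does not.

Both directions hold; the statement is true.

Forward direction. If 110 ∣ r, write r = 110q. Since 110 = 11·10, r = 10·(11q), so 10 ∣ r; and since 110 = 10·11, r = 11·(10q), so 11 ∣ r.

Converse. Suppose 10 ∣ r and 11 ∣ r. Any common multiple of 10 and 11 is a multiple of their lcm; here gcd(10, 11) = 1, so lcm(10, 11) = 10·11 = 110, so 110 ∣ r.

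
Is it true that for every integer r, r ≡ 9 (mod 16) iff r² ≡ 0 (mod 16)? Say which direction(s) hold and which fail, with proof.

Forward direction. This fails: take r = 9. Then 9 ≡ 9 (mod 16), but 9² = 81 ≡ 1 (mod 16), not 0.

Converse. This fails: take r = 0. Then 0² = 0 ≡ 0 (mod 16), yet 0 ≡ 0 (mod 16), not 9.

Neither direction holds.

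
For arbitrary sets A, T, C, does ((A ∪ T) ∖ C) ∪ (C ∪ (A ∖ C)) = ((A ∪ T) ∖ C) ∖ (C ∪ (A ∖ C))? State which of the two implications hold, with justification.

Only the reverse inclusion holds.

(⟹) This inclusion fails. Take A = {1}, T = ∅, C = ∅; then 1 ∈ ((A ∪ T) ∖ C) ∪ (C ∪ (A ∖ C)) but 1 ∉ ((A ∪ T) ∖ C) ∖ (C ∪ (A ∖ C)).

(⟸) Let x ∈ ((A ∪ T) ∖ C) ∖ (C ∪ (A ∖ C)). Then x ∈ T and x ∉ A, C, from which x ∈ ((A ∪ T) ∖ C) ∪ (C ∪ (A ∖ C)).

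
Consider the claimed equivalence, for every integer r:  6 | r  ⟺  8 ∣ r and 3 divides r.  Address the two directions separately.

Only the converse holds.

Forward direction. This fails: take r = 6. Certainly 6 ∣ 6, but 8 ∤ 6.

Converse. Suppose 8 ∣ r and 3 ∣ r. Any common multiple of 8 and 3 is a multiple of their lcm; here gcd(8, 3) = 1, so lcm(8, 3) = 8·3 = 24, so 24 ∣ r. Since 6 ∣ 24, it follows that 6 ∣ r.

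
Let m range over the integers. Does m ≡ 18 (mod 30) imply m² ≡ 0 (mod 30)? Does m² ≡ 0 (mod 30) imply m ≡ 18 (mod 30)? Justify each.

[⇒] This fails: take m = 18. Then 18 ≡ 18 (mod 30), but 18² = 324 ≡ 24 (mod 30), not 0.

[⇐] This fails: take m = 0. Then 0² = 0 ≡ 0 (mod 30), yet 0 ≡ 0 (mod 30), not 18.

Neither direction holds.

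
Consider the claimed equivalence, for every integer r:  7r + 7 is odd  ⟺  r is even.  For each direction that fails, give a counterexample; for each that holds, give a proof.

[⇒] Suppose 7r + 7 is odd. Since 7 is odd, 7r and r have the same parity, so 7r + 7 ≡ r + 7 (mod 2). As 7 is odd, 7r + 7 is odd exactly when r is even. Thus r is even.

[⇐] Conversely, suppose r is even; write r = 2j. Then 7r + 7 = 7·(2j) + 7 = 2·7j + 7, which is odd.

The biconditional holds.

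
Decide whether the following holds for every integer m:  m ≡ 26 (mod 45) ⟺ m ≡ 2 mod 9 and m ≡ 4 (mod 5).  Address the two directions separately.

(⟹) This fails: m = 26 gives 26 ≡ 26 (mod 45) but 26 ≡ 8 (mod 9), so the conjunction on the right does not hold.

(⟸) This fails: m = 29 satisfies both congruences on the right (29 ≡ 2 mod 9 and 29 ≡ 4 mod 5) yet 29 ≡ 29 (mod 45), not 26.

(⇒) fails and (⇐) fails.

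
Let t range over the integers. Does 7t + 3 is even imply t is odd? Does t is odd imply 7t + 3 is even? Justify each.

Both implications hold.

(⟹) Suppose 7t + 3 is even. Since 7 is odd, 7t and t have the same parity, so 7t + 3 ≡ t + 3 (mod 2). As 3 is odd, 7t + 3 is even exactly when t is odd. Thus t is odd.

(⟸) Conversely, suppose t is odd; write t = 2j + 1. Then 7t + 3 = 7·(2j + 1) + 3 = 2·7j + 10, which is even.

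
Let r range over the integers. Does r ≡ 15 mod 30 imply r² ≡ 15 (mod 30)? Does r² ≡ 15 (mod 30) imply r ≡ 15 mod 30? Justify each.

[⇐] Suppose r² ≡ 15 (mod 30). The only residue r in {0, …, 29} with r² ≡ 15 (mod 30) is r = 15, so r ≡ 15 (mod 30).

[⇒] Suppose r ≡ 15 mod 30. Write r = 30j + 15. Then (30j + 15)² = 900j² + 900j + 225 = 30(30j² + 30j + 7) + 15, so r² ≡ 15 (mod 30).

The biconditional holds.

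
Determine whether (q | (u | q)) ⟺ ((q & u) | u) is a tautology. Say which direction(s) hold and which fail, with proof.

Only the converse holds.

(⟹) This fails. Under u = F, q = T, the left side is true but the right side is false.

(⟸) Assume the antecedent. If u is true, q | (u | q) reduces to true regardless of the other variables. If u is false, the antecedent cannot hold. Either way q | (u | q) holds.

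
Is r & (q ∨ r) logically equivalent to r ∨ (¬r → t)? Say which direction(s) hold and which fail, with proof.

[⇒] Assume the antecedent. If t is true, r ∨ (¬r → t) reduces to true regardless of the other variables. If t is false, the antecedent forces (t = F, r = T, q = F) or (t = F, r = T, q = T), and r ∨ (¬r → t) holds there. Either way r ∨ (¬r → t) holds.

[⇐] This fails. Under t = T, r = F, q = F, the left side is false but the right side is true.

(⇒) holds; (⇐) fails.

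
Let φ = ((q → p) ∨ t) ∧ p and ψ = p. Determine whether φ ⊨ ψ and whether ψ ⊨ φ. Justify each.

Forward direction. Assume the antecedent. If t is true, the antecedent forces (t = T, p = T, q = F) or (t = T, p = T, q = T), and p holds there. If t is false, the antecedent forces (t = F, p = T, q = F) or (t = F, p = T, q = T), and p holds there. Either way p holds.

Converse. Assume the antecedent. If t is true, the antecedent forces (t = T, p = T, q = F) or (t = T, p = T, q = T), and ((q → p) ∨ t) ∧ p holds there. If t is false, the antecedent forces (t = F, p = T, q = F) or (t = F, p = T, q = T), and ((q → p) ∨ t) ∧ p holds there. Either way ((q → p) ∨ t) ∧ p holds.

Both directions hold; the statement is true.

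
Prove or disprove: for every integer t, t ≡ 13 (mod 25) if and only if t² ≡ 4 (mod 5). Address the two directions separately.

(⇐) This fails: take t = 2. Then 2² = 4 ≡ 4 (mod 5), yet 2 ≡ 2 (mod 25), not 13.

(⇒) Suppose t ≡ 13 (mod 25). Then t² ≡ 13² = 169 (mod 25), and since 5 ∣ 25, also t² ≡ 4 (mod 5).

Only the forward direction holds.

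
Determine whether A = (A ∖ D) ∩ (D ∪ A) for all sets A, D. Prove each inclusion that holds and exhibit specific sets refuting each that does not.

Only the reverse inclusion holds.

(⊇) Let x ∈ (A ∖ D) ∩ (D ∪ A). Then x ∈ A and x ∉ D, from which x ∈ A.

(⊆) This inclusion fails. Take A = {1}, D = {1}; then 1 ∈ A but 1 ∉ (A ∖ D) ∩ (D ∪ A).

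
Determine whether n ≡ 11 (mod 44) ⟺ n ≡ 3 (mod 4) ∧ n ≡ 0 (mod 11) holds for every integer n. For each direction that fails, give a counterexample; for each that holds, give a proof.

Both implications hold.

(⇒) Suppose n ≡ 11 (mod 44); write n = 44j + 11. Since 4 ∣ 44, reducing mod 4 gives n ≡ 11 ≡ 3 (mod 4); since 11 ∣ 44, reducing mod 11 gives n ≡ 11 ≡ 0 (mod 11).

(⇐) Conversely, if n ≡ 3 (mod 4) and n ≡ 0 (mod 11), then by the Chinese remainder theorem n ≡ 11 (mod 44). This is exactly n ≡ 11 (mod 44).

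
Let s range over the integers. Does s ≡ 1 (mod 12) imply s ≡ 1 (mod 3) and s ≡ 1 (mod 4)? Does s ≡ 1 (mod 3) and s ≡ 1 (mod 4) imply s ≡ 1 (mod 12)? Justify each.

(→) Suppose s ≡ 1 (mod 12); write s = 12j + 1. Since 3 ∣ 12, reducing mod 3 gives s ≡ 1 (mod 3); since 4 ∣ 12, reducing mod 4 gives s ≡ 1 (mod 4).

(←) Conversely, if s ≡ 1 (mod 3) and s ≡ 1 (mod 4), then by the Chinese remainder theorem s ≡ 1 (mod 12). This is exactly s ≡ 1 (mod 12).

Both implications hold.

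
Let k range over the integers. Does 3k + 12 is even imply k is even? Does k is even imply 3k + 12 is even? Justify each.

(←) Suppose k is even; write k = 2j. Then 3k + 12 = 3·(2j) + 12 = 2·3j + 12, which is even.

(→) Suppose 3k + 12 is even. Since 3 is odd, 3k and k have the same parity, so 3k + 12 ≡ k + 12 (mod 2). As 12 is even, 3k + 12 is even exactly when k is even. Thus k is even.

The biconditional holds.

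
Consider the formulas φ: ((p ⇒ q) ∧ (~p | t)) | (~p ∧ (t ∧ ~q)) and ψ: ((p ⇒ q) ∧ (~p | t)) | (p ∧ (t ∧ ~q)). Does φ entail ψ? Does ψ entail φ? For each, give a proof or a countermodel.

[⇒] Assume the antecedent. If p is true, the antecedent forces (p = T, t = T, q = T), and the consequent holds there. If p is false, the consequent reduces to true regardless of the other variables. Either way the consequent holds.

[⇐] This fails. Under p = T, t = T, q = F, the left side is false but the right side is true.

The forward direction holds; the converse fails.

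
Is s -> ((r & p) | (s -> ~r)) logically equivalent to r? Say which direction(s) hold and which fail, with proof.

Forward direction. This fails. Under p = F, r = F, s = F, the left side is true but the right side is false.

Converse. This fails. Under p = F, r = T, s = T, the left side is false but the right side is true.

(⇒) fails and (⇐) fails.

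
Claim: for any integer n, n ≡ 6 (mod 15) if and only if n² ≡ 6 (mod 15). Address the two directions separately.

[⇒] Suppose n ≡ 6 (mod 15). Write n = 15j + 6. Then (15j + 6)² = 225j² + 180j + 36 = 15(15j² + 12j + 2) + 6, so n² ≡ 6 (mod 15).

[⇐] This fails: take n = 9. Then 9² = 81 ≡ 6 (mod 15), yet 9 ≡ 9 (mod 15), not 6.

Not equivalent: only (⇒) holds.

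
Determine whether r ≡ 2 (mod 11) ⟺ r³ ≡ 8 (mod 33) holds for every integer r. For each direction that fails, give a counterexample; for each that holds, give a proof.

Only the reverse direction holds.

[⇒] This fails: take r = 13. Then 13 ≡ 2 (mod 11), but 13³ = 2197 ≡ 19 (mod 33), not 8.

[⇐] Conversely, the residues r modulo 33 with r³ ≡ 8 (mod 33) are exactly {2}, and each is ≡ 2 (mod 11).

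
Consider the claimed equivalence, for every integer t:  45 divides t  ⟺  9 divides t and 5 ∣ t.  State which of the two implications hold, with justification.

Both directions hold; the statement is true.

Forward direction. If 45 ∣ t, write t = 45q. Since 45 = 5·9, t = 9·(5q), so 9 ∣ t; and since 45 = 9·5, t = 5·(9q), so 5 ∣ t.

Converse. Suppose 9 ∣ t and 5 ∣ t. Any common multiple of 9 and 5 is a multiple of their lcm; here gcd(9, 5) = 1, so lcm(9, 5) = 9·5 = 45, so 45 ∣ t.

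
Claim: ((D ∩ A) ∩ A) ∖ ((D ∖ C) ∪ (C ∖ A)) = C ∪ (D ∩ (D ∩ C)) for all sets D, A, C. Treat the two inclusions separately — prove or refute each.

(⟹) Let x ∈ ((D ∩ A) ∩ A) ∖ ((D ∖ C) ∪ (C ∖ A)). Then x ∈ D ∩ A ∩ C, from which x ∈ C ∪ (D ∩ (D ∩ C)).

(⟸) This inclusion fails. Take D = ∅, A = ∅, C = {1}; then 1 ∈ C ∪ (D ∩ (D ∩ C)) but 1 ∉ ((D ∩ A) ∩ A) ∖ ((D ∖ C) ∪ (C ∖ A)).

The sets are not equal: only the forward inclusion holds.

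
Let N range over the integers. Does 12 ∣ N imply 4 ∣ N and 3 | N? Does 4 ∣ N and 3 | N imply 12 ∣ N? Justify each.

The biconditional holds.

(→) If 12 ∣ N, write N = 12q. Since 12 = 3·4, N = 4·(3q), so 4 ∣ N; and since 12 = 4·3, N = 3·(4q), so 3 ∣ N.

(←) Suppose 4 ∣ N and 3 ∣ N. Any common multiple of 4 and 3 is a multiple of their lcm; here gcd(4, 3) = 1, so lcm(4, 3) = 4·3 = 12, so 12 ∣ N.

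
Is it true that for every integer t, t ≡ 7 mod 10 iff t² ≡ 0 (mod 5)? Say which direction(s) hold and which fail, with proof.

Neither implication holds.

Forward direction. This fails: take t = 7. Then 7 ≡ 7 (mod 10), but 7² = 49 ≡ 4 (mod 5), not 0.

Converse. This fails: take t = 0. Then 0² = 0 ≡ 0 (mod 5), yet 0 ≡ 0 (mod 10), not 7.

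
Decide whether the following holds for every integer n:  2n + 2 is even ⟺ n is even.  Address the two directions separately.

The forward direction fails; the converse holds.

[⇐] Suppose n is even. Since 2 is even, 2n is even for every n, so 2n + 2 has the same parity as 2, which is even. Hence 2n + 2 is even.

[⇒] This fails: take n = 7. Then 2n + 2 = 16, which is even, yet n = 7 is odd, not even.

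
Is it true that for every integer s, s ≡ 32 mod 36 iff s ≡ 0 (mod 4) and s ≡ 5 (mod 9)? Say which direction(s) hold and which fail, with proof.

(→) Suppose s ≡ 32 (mod 36); write s = 36j + 32. Since 4 ∣ 36, reducing mod 4 gives s ≡ 32 ≡ 0 (mod 4); since 9 ∣ 36, reducing mod 9 gives s ≡ 32 ≡ 5 (mod 9).

(←) Conversely, if s ≡ 0 (mod 4) and s ≡ 5 (mod 9), then by the Chinese remainder theorem s ≡ 32 (mod 36). This is exactly s ≡ 32 (mod 36).

Both directions hold.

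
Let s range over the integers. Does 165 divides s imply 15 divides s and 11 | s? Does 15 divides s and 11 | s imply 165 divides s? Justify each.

Both directions hold.

(←) Suppose 15 ∣ s and 11 ∣ s. Any common multiple of 15 and 11 is a multiple of their lcm; here gcd(15, 11) = 1, so lcm(15, 11) = 15·11 = 165, so 165 ∣ s.

(→) If 165 ∣ s, write s = 165q. Since 165 = 11·15, s = 15·(11q), so 15 ∣ s; and since 165 = 15·11, s = 11·(15q), so 11 ∣ s.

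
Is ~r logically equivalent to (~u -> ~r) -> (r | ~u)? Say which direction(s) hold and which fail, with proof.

Both directions fail.

(⟹) This fails. Under u = T, r = F, the left side is true but the right side is false.

(⟸) This fails. Under u = F, r = T, the left side is false but the right side is true.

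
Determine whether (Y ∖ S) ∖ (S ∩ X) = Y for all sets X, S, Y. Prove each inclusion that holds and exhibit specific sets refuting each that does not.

The sets are not equal: only the forward inclusion holds.

(⊇) This inclusion fails. Take X = ∅, S = {1}, Y = {1}; then 1 ∈ Y but 1 ∉ (Y ∖ S) ∖ (S ∩ X).

(⊆) Let x ∈ (Y ∖ S) ∖ (S ∩ X). Then either x ∈ Y and x ∉ X, S; or x ∈ X ∩ Y and x ∉ S. In each case x ∈ Y, so (Y ∖ S) ∖ (S ∩ X) ⊆ Y.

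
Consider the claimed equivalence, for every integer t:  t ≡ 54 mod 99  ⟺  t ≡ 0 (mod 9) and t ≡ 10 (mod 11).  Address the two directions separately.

[⇒] Suppose t ≡ 54 (mod 99); write t = 99j + 54. Since 9 ∣ 99, reducing mod 9 gives t ≡ 54 ≡ 0 (mod 9); since 11 ∣ 99, reducing mod 11 gives t ≡ 54 ≡ 10 (mod 11).

[⇐] Conversely, if t ≡ 0 (mod 9) and t ≡ 10 (mod 11), then by the Chinese remainder theorem t ≡ 54 (mod 99). This is exactly t ≡ 54 (mod 99).

Equivalent; both directions hold.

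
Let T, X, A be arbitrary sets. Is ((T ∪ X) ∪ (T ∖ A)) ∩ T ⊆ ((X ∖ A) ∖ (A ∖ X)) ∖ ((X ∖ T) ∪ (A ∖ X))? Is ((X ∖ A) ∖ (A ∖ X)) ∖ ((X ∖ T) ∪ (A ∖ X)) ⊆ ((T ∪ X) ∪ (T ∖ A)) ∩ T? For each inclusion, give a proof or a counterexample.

Reverse inclusion. Let x ∈ ((X ∖ A) ∖ (A ∖ X)) ∖ ((X ∖ T) ∪ (A ∖ X)). Then x ∈ T ∩ X and x ∉ A, from which x ∈ ((T ∪ X) ∪ (T ∖ A)) ∩ T.

Forward inclusion. This inclusion fails. Take T = {1}, X = ∅, A = ∅; then 1 ∈ ((T ∪ X) ∪ (T ∖ A)) ∩ T but 1 ∉ ((X ∖ A) ∖ (A ∖ X)) ∖ ((X ∖ T) ∪ (A ∖ X)).

The sets are not equal: only the reverse inclusion holds.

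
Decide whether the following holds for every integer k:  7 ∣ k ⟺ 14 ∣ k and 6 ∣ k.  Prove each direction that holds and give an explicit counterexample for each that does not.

(⟹) This fails: take k = 7. Certainly 7 ∣ 7, but 14 ∤ 7.

(⟸) Suppose 14 ∣ k and 6 ∣ k. Any common multiple of 14 and 6 is a multiple of their lcm; here lcm(14, 6) = 14·6/gcd(14, 6) = 84/2 = 42, so 42 ∣ k. Since 7 ∣ 42, it follows that 7 ∣ k.

Not equivalent: only (⇐) holds.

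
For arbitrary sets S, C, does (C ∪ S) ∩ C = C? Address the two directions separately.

The two sets are equal.

(⊆) Let x ∈ (C ∪ S) ∩ C. Then either x ∈ C and x ∉ S; or x ∈ S ∩ C. In each case x ∈ C, so (C ∪ S) ∩ C ⊆ C.

(⊇) Let x ∈ C. Then either x ∈ C and x ∉ S; or x ∈ S ∩ C. In each case x ∈ (C ∪ S) ∩ C, so C ⊆ (C ∪ S) ∩ C.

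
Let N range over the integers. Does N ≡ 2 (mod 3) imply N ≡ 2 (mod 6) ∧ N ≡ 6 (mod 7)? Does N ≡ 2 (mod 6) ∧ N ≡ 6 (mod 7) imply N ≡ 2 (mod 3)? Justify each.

Only the converse holds.

(→) This fails: N = 32 gives 32 ≡ 2 (mod 3) but 32 ≡ 4 (mod 7), so the conjunction on the right does not hold.

(←) Conversely, if N ≡ 2 (mod 6) and N ≡ 6 (mod 7), then by the Chinese remainder theorem N ≡ 20 (mod 42). Since 20 ≡ 2 (mod 3) and 3 ∣ 42, we get N ≡ 2 (mod 3).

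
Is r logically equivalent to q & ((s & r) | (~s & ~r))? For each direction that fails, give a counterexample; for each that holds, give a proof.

(⟹) This fails. Under r = T, s = F, q = F, the left side is true but the right side is false.

(⟸) This fails. Under r = F, s = F, q = T, the left side is false but the right side is true.

Neither direction holds.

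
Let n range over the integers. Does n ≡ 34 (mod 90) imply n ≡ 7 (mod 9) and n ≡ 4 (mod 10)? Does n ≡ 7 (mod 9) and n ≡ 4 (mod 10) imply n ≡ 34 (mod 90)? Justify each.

[⇐] If n ≡ 7 (mod 9) and n ≡ 4 (mod 10), then by the Chinese remainder theorem n ≡ 34 (mod 90). This is exactly n ≡ 34 (mod 90).

[⇒] Suppose n ≡ 34 (mod 90); write n = 90j + 34. Since 9 ∣ 90, reducing mod 9 gives n ≡ 34 ≡ 7 (mod 9); since 10 ∣ 90, reducing mod 10 gives n ≡ 34 ≡ 4 (mod 10).

Both directions hold.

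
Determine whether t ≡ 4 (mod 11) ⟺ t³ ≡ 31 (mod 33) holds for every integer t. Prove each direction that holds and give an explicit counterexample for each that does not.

(⇒) This fails: take t = 15. Then 15 ≡ 4 (mod 11), but 15³ = 3375 ≡ 9 (mod 33), not 31.

(⇐) Conversely, the residues r modulo 33 with r³ ≡ 31 (mod 33) are exactly {4}, and each is ≡ 4 (mod 11).

The forward direction fails; the converse holds.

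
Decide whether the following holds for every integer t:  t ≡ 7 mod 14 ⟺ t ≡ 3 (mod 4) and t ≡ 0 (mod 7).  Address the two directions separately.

Only the converse holds.

Forward direction. This fails: t = 21 gives 21 ≡ 7 (mod 14) but 21 ≡ 1 (mod 4), so the conjunction on the right does not hold.

Converse. If t ≡ 3 (mod 4) and t ≡ 0 (mod 7), then by the Chinese remainder theorem t ≡ 7 (mod 28). Since 7 ≡ 7 (mod 14) and 14 ∣ 28, we get t ≡ 7 (mod 14).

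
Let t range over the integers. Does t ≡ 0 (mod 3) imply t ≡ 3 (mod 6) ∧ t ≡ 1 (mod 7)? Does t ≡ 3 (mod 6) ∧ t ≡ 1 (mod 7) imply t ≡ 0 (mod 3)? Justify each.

(⇒) This fails: t = 0 gives 0 ≡ 0 (mod 3) but 0 ≡ 0 (mod 6), so the conjunction on the right does not hold.

(⇐) Conversely, if t ≡ 3 (mod 6) and t ≡ 1 (mod 7), then by the Chinese remainder theorem t ≡ 15 (mod 42). Since 15 ≡ 0 (mod 3) and 3 ∣ 42, we get t ≡ 0 (mod 3).

The forward direction fails; the converse holds.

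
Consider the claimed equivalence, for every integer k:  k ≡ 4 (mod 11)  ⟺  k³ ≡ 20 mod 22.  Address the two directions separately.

(⇒) This fails: take k = 15. Then 15 ≡ 4 (mod 11), but 15³ = 3375 ≡ 9 (mod 22), not 20.

(⇐) Conversely, the residues r modulo 22 with r³ ≡ 20 (mod 22) are exactly {4}, and each is ≡ 4 (mod 11).

(⇒) fails; (⇐) holds.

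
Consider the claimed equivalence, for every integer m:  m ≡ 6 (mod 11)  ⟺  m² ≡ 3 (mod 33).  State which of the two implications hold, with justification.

Neither implication holds.

Forward direction. This fails: take m = 17. Then 17 ≡ 6 (mod 11), but 17² = 289 ≡ 25 (mod 33), not 3.

Converse. This fails: take m = 27. Then 27² = 729 ≡ 3 (mod 33), yet 27 ≡ 5 (mod 11), not 6.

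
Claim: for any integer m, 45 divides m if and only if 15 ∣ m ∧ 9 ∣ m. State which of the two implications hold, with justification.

(⟹) If 45 ∣ m, write m = 45q. Since 45 = 3·15, m = 15·(3q), so 15 ∣ m; and since 45 = 5·9, m = 9·(5q), so 9 ∣ m.

(⟸) Suppose 15 ∣ m and 9 ∣ m. Any common multiple of 15 and 9 is a multiple of their lcm; here lcm(15, 9) = 15·9/gcd(15, 9) = 135/3 = 45, so 45 ∣ m.

Both directions hold; the statement is true.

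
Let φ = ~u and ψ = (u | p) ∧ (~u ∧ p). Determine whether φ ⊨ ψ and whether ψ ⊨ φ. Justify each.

(⟸) Assume the antecedent. If p is true, the antecedent forces (p = T, u = F), and ~u holds there. If p is false, the antecedent cannot hold. Either way ~u holds.

(⟹) This fails. Under p = F, u = F, the left side is true but the right side is false.

The forward direction fails; the converse holds.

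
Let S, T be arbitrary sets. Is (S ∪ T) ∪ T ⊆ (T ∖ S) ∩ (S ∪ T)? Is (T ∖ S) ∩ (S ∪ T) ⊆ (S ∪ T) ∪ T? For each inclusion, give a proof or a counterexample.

The sets are not equal: only the reverse inclusion holds.

(⊆) This inclusion fails. Take S = {1}, T = ∅; then 1 ∈ (S ∪ T) ∪ T but 1 ∉ (T ∖ S) ∩ (S ∪ T).

(⊇) Let x ∈ (T ∖ S) ∩ (S ∪ T). Then x ∈ T and x ∉ S, from which x ∈ (S ∪ T) ∪ T.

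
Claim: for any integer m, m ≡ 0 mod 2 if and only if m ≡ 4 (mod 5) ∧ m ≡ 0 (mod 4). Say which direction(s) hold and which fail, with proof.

(⟹) This fails: m = 0 gives 0 ≡ 0 (mod 2) but 0 ≡ 0 (mod 5), so the conjunction on the right does not hold.

(⟸) Conversely, if m ≡ 4 (mod 5) and m ≡ 0 (mod 4), then by the Chinese remainder theorem m ≡ 4 (mod 20). Since 4 ≡ 0 (mod 2) and 2 ∣ 20, we get m ≡ 0 (mod 2).

Only the converse holds.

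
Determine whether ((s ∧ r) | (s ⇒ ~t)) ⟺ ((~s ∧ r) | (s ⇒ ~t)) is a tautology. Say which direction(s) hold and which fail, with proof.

(→) This fails. Under r = T, s = T, t = T, the left side is true but the right side is false.

(←) Assume the antecedent. If s is true, the antecedent forces (r = F, s = T, t = F) or (r = T, s = T, t = F), and (s ∧ r) | (s ⇒ ~t) holds there. If s is false, (s ∧ r) | (s ⇒ ~t) reduces to true regardless of the other variables. Either way (s ∧ r) | (s ⇒ ~t) holds.

Only the converse holds.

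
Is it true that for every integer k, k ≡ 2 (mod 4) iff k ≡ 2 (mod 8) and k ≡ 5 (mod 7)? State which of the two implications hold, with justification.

(→) This fails: k = 2 gives 2 ≡ 2 (mod 4) but 2 ≡ 2 (mod 7), so the conjunction on the right does not hold.

(←) Conversely, if k ≡ 2 (mod 8) and k ≡ 5 (mod 7), then by the Chinese remainder theorem k ≡ 26 (mod 56). Since 26 ≡ 2 (mod 4) and 4 ∣ 56, we get k ≡ 2 (mod 4).

Only the converse holds.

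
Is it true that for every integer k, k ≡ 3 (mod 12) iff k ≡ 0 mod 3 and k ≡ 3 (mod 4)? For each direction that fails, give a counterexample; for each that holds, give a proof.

(→) Suppose k ≡ 3 (mod 12); write k = 12j + 3. Since 3 ∣ 12, reducing mod 3 gives k ≡ 3 ≡ 0 (mod 3); since 4 ∣ 12, reducing mod 4 gives k ≡ 3 (mod 4).

(←) Conversely, if k ≡ 0 (mod 3) and k ≡ 3 (mod 4), then by the Chinese remainder theorem k ≡ 3 (mod 12). This is exactly k ≡ 3 (mod 12).

Equivalent; both directions hold.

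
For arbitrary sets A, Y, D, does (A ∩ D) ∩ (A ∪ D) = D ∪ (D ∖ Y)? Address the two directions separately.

(⟹) Let x ∈ (A ∩ D) ∩ (A ∪ D). Then either x ∈ A ∩ D and x ∉ Y; or x ∈ A ∩ Y ∩ D. In each case x ∈ D ∪ (D ∖ Y), so (A ∩ D) ∩ (A ∪ D) ⊆ D ∪ (D ∖ Y).

(⟸) This inclusion fails. Take A = ∅, Y = ∅, D = {1}; then 1 ∈ D ∪ (D ∖ Y) but 1 ∉ (A ∩ D) ∩ (A ∪ D).

The sets are not equal: only the forward inclusion holds.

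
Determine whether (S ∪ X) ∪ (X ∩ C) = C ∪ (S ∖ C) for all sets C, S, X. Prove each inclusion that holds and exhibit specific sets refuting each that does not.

Both inclusions fail.

(⟹) This inclusion fails. Take C = ∅, S = ∅, X = {1}; then 1 ∈ (S ∪ X) ∪ (X ∩ C) but 1 ∉ C ∪ (S ∖ C).

(⟸) This inclusion fails. Take C = {1}, S = ∅, X = ∅; then 1 ∈ C ∪ (S ∖ C) but 1 ∉ (S ∪ X) ∪ (X ∩ C).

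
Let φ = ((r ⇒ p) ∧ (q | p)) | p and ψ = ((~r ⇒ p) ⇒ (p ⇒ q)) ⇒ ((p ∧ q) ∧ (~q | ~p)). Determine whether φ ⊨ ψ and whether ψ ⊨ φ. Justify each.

Not equivalent: only (⇐) holds.

(→) This fails. Under p = F, q = T, r = F, the left side is true but the right side is false.

(←) Assume the antecedent. If p is true, ((r ⇒ p) ∧ (q | p)) | p reduces to true regardless of the other variables. If p is false, the antecedent cannot hold. Either way ((r ⇒ p) ∧ (q | p)) | p holds.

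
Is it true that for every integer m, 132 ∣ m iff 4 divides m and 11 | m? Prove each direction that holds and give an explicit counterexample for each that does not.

(→) If 132 ∣ m, write m = 132q. Since 132 = 33·4, m = 4·(33q), so 4 ∣ m; and since 132 = 12·11, m = 11·(12q), so 11 ∣ m.

(←) This fails: take m = 44. Both 4 ∣ 44 and 11 ∣ 44, yet 44 is not a multiple of 132 (since 44 = 0·132 + 44), so 132 ∤ 44.

The forward direction holds; the converse fails.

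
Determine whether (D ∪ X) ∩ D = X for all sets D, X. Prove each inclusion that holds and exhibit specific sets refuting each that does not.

(⊆) fails and (⊇) fails.

(⊆) This inclusion fails. Take D = {1}, X = ∅; then 1 ∈ (D ∪ X) ∩ D but 1 ∉ X.

(⊇) This inclusion fails. Take D = ∅, X = {1}; then 1 ∈ X but 1 ∉ (D ∪ X) ∩ D.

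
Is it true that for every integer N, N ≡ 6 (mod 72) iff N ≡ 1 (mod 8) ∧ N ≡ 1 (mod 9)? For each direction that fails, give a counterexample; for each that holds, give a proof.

Neither implication holds.

(⇒) This fails: N = 6 gives 6 ≡ 6 (mod 72) but 6 ≡ 6 (mod 8), so the conjunction on the right does not hold.

(⇐) This fails: N = 1 satisfies both congruences on the right (1 ≡ 1 mod 8 and 1 ≡ 1 mod 9) yet 1 ≡ 1 (mod 72), not 6.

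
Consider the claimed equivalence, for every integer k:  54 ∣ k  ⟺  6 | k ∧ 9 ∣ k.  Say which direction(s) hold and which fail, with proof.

Only the forward implication holds.

Forward direction. If 54 ∣ k, write k = 54q. Since 54 = 9·6, k = 6·(9q), so 6 ∣ k; and since 54 = 6·9, k = 9·(6q), so 9 ∣ k.

Converse. This fails: take k = 18. Both 6 ∣ 18 and 9 ∣ 18, yet 18 is not a multiple of 54 (since 18 = 0·54 + 18), so 54 ∤ 18.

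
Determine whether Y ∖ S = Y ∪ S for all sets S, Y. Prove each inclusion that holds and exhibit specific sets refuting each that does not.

(⊆) holds; (⊇) fails.

(⊆) Let x ∈ Y ∖ S. Then x ∈ Y and x ∉ S, from which x ∈ Y ∪ S.

(⊇) This inclusion fails. Take S = {1}, Y = ∅; then 1 ∈ Y ∪ S but 1 ∉ Y ∖ S.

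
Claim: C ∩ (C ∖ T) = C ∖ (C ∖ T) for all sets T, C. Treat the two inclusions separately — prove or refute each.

(⊆) fails and (⊇) fails.

Forward inclusion. This inclusion fails. Take T = ∅, C = {1}; then 1 ∈ C ∩ (C ∖ T) but 1 ∉ C ∖ (C ∖ T).

Reverse inclusion. This inclusion fails. Take T = {1}, C = {1}; then 1 ∈ C ∖ (C ∖ T) but 1 ∉ C ∩ (C ∖ T).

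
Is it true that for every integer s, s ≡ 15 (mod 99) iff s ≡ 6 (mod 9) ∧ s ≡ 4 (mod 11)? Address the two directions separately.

Equivalent; both directions hold.

Forward direction. Suppose s ≡ 15 (mod 99); write s = 99j + 15. Since 9 ∣ 99, reducing mod 9 gives s ≡ 15 ≡ 6 (mod 9); since 11 ∣ 99, reducing mod 11 gives s ≡ 15 ≡ 4 (mod 11).

Converse. If s ≡ 6 (mod 9) and s ≡ 4 (mod 11), then by the Chinese remainder theorem s ≡ 15 (mod 99). This is exactly s ≡ 15 (mod 99).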